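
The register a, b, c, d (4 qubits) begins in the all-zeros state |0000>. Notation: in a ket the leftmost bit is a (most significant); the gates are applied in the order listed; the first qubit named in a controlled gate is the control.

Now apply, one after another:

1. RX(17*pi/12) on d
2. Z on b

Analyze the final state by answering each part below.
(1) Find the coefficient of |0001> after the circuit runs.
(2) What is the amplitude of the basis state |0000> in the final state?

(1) The final state's coefficient on |0001> equals -I*sqrt(sqrt(2) + 2)/4 - I*sqrt(6 - 3*sqrt(2))/4.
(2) The amplitude on |0000> is -sqrt(3*sqrt(2) + 6)/4 + sqrt(2 - sqrt(2))/4.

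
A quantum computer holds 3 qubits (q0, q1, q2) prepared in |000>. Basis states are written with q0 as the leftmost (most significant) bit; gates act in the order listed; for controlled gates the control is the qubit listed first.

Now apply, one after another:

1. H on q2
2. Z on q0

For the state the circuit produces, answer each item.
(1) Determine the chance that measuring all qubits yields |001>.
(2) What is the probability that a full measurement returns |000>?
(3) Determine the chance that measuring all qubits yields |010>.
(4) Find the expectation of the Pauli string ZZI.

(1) Outcome |001> occurs with probability 1/2.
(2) A full measurement returns |000> with probability 1/2.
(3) A full measurement returns |010> with probability 0.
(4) The expectation value of ZZI is 1.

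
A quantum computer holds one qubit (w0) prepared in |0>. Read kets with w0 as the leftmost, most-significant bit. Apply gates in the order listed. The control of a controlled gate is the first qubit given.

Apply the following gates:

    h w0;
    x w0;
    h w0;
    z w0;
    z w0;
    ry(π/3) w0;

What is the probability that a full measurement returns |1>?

Outcome |1> occurs with probability 1/4.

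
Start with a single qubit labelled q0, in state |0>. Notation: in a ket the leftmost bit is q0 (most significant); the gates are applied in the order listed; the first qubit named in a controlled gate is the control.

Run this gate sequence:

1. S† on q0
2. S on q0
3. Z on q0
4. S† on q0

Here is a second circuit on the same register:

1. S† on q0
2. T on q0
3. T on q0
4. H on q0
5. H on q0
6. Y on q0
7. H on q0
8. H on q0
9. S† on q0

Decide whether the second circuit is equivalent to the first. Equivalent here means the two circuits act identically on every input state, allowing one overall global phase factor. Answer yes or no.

No, they are not equivalent — no single phase factor reconciles the two unitaries.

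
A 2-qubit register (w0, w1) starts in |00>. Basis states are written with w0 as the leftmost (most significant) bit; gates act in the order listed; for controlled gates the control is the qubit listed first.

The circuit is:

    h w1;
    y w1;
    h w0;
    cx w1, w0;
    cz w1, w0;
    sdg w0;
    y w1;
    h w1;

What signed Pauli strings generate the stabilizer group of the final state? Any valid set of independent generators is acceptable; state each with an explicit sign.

One valid set of independent stabilizer generators is +XY, +ZZ (any independent generating set of the same group is equally correct).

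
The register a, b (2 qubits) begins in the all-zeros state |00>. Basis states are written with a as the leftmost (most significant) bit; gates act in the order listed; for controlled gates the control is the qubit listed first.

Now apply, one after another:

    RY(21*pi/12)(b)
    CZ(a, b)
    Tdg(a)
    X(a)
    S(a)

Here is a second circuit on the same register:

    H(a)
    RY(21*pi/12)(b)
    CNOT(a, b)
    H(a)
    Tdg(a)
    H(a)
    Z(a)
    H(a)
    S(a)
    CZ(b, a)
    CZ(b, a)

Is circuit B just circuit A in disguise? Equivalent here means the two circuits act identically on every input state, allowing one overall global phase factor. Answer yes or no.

No, they are not equivalent — no single phase factor reconciles the two unitaries.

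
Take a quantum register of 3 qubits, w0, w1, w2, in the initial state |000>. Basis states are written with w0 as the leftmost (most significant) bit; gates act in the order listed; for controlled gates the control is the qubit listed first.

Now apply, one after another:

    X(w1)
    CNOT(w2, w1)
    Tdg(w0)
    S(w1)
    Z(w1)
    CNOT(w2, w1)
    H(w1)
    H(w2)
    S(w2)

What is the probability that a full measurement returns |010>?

A full measurement returns |010> with probability 1/4.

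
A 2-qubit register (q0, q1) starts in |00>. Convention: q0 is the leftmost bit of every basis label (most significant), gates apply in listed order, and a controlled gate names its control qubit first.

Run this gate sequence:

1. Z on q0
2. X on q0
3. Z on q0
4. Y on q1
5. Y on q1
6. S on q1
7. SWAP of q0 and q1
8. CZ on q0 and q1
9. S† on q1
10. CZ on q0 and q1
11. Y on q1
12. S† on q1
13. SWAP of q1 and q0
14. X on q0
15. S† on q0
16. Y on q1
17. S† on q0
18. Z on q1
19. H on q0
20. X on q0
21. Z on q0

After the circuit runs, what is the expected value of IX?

In the final state, IX has expectation 0.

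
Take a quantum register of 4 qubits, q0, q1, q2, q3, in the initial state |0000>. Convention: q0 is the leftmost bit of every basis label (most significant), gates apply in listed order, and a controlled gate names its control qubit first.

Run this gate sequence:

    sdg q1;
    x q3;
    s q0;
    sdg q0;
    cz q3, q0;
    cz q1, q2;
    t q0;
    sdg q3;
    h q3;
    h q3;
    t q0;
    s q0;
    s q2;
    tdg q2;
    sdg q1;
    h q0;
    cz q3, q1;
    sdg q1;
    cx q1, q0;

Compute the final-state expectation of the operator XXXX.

In the final state, XXXX has expectation 0. Key observation: the block from step 3 through step 4 cancels to the identity and can be dropped.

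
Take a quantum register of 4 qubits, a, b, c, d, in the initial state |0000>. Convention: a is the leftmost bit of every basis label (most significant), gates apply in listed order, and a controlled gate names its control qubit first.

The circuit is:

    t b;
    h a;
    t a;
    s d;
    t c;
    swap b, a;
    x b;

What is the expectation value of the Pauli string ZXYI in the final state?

In the final state, ZXYI has expectation 0.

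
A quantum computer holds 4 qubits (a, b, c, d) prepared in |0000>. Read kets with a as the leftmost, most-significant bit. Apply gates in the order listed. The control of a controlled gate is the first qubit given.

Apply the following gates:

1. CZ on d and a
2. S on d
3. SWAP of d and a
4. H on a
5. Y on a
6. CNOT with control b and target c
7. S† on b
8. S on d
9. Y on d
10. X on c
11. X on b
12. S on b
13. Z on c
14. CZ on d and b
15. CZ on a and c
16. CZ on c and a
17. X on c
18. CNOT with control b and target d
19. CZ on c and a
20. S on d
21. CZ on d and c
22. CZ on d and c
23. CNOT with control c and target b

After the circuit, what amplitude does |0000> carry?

|0000> carries amplitude 0 in the final state. Key observation: the block from step 21 through step 22 cancels to the identity and can be dropped.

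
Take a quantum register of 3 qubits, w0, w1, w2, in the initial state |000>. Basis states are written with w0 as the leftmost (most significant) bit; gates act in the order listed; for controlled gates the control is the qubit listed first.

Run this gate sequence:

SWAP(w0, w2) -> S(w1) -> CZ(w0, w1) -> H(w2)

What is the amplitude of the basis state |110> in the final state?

|110> carries amplitude 0 in the final state.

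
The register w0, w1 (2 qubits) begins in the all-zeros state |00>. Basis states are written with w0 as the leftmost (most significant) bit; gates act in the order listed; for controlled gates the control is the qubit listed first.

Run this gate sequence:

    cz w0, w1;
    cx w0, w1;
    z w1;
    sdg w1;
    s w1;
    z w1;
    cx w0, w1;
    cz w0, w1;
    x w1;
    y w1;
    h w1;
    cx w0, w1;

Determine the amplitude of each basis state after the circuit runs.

After the circuit, the state carries amplitude -sqrt(2)*I/2 on |00>, -sqrt(2)*I/2 on |01>, 0 on |10>, 0 on |11>. Key observation: the block from step 1 through step 8 cancels to the identity and can be dropped.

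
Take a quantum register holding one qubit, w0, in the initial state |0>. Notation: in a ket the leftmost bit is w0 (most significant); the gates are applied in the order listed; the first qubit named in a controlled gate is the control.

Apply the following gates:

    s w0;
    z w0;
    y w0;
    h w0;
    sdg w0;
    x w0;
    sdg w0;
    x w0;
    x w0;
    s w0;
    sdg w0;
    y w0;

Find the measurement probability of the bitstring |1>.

Outcome |1> occurs with probability 1/2.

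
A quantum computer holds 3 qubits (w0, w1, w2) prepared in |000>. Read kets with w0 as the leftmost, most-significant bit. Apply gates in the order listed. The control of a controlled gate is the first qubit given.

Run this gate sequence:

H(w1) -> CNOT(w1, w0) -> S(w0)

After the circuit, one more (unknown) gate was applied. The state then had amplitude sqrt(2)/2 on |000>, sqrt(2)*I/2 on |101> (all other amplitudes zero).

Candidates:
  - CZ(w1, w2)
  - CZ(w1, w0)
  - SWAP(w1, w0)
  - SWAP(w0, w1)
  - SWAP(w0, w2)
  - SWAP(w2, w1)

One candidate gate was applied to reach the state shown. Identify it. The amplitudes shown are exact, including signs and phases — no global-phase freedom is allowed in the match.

The applied gate was SWAP(w2, w1).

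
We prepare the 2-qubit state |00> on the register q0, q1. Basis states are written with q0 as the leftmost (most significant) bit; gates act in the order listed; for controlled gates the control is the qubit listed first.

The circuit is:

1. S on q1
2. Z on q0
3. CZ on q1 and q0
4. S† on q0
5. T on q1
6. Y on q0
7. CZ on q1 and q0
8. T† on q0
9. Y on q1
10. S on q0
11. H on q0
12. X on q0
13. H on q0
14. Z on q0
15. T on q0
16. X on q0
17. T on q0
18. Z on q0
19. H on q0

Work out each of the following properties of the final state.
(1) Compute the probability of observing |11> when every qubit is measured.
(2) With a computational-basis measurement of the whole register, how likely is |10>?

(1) The probability of measuring |11> is 1/2. Key observation: gates 11-14 undo each other exactly, leaving only the rest of the circuit to track.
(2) A full measurement returns |10> with probability 0.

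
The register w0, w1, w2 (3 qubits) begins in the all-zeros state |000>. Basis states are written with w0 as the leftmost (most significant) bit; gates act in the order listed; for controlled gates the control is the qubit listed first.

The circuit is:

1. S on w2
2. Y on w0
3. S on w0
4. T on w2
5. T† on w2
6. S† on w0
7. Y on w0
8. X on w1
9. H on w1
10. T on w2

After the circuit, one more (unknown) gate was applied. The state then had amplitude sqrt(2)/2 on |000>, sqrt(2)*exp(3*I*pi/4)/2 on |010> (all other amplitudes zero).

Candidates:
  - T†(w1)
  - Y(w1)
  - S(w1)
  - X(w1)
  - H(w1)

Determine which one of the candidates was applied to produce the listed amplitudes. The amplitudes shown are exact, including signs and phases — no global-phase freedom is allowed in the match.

The unique candidate consistent with the amplitudes is T†(w1).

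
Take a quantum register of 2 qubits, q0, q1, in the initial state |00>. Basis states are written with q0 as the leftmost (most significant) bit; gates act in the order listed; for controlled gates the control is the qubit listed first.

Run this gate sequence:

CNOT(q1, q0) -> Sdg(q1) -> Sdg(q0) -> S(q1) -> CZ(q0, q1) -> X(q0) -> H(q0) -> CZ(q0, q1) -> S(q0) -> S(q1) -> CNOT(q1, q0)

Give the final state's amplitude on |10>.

The final state's coefficient on |10> equals -sqrt(2)*I/2.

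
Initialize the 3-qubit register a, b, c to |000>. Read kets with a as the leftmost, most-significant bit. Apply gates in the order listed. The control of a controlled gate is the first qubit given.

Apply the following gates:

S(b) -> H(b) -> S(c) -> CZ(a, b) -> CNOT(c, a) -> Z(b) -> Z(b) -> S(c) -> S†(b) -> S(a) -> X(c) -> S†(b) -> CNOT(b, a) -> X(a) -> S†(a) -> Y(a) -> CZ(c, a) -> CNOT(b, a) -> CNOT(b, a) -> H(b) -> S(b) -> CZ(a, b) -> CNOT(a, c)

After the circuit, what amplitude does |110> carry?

The final state's coefficient on |110> equals -1/2. Key observation: steps 18-19 multiply out to the identity, so the circuit reduces to the remaining gates.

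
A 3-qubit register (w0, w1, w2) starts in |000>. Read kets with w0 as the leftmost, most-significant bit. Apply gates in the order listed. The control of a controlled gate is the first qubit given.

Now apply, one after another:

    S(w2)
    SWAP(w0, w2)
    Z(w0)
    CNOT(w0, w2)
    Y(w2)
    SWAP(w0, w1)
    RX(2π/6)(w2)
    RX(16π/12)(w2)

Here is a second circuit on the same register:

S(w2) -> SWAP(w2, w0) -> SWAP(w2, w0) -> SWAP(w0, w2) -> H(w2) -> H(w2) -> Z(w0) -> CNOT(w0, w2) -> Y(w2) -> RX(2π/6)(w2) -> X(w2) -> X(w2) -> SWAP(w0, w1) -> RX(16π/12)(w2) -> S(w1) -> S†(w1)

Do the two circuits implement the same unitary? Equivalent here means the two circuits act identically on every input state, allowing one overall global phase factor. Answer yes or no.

Yes, they are equivalent — the unitaries differ by at most a global phase.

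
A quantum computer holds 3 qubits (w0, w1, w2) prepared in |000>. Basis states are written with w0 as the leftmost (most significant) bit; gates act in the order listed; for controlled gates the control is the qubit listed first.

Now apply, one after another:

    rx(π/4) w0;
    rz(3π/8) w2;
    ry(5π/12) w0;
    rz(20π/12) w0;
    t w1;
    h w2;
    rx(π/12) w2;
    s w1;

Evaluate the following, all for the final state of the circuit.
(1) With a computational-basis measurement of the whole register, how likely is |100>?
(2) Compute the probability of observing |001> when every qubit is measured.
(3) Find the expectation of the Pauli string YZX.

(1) A full measurement returns |100> with probability 5/16 - sqrt(3)/16.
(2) The probability of measuring |001> is sqrt(3)/16 + 3/16.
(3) In the final state, YZX has expectation -3/8 - sqrt(2)/4 - sqrt(3)/8.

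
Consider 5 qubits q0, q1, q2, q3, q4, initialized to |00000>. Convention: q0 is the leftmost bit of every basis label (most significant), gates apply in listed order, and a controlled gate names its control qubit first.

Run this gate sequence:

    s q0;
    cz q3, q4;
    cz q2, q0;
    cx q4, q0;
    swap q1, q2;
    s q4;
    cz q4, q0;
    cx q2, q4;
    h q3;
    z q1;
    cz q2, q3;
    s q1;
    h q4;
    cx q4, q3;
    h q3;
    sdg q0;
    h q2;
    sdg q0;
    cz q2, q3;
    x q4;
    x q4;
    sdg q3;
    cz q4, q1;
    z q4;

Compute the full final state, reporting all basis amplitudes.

After the circuit, the state carries amplitude 1/2 on |00000>, -1/2 on |00001>, 1/2 on |00100>, -1/2 on |00101>, and 0 on every other basis state. Key observation: steps 20-21 multiply out to the identity, so the circuit reduces to the remaining gates.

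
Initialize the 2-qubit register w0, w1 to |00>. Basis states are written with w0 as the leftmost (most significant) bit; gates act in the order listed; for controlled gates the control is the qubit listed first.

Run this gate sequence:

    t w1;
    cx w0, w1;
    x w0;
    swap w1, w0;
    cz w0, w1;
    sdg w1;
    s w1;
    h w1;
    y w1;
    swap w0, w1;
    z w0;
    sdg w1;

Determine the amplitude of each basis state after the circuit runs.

After the circuit, the state carries amplitude sqrt(2)*I/2 on |00>, 0 on |01>, -sqrt(2)*I/2 on |10>, 0 on |11>.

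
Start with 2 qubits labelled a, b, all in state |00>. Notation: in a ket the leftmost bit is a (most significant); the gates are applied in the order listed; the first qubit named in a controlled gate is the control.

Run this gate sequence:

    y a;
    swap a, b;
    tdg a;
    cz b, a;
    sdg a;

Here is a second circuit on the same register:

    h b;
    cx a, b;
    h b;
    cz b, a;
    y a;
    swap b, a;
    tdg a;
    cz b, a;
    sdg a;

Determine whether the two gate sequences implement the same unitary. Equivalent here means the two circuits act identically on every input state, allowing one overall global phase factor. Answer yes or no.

Yes, they are equivalent — the unitaries differ by at most a global phase.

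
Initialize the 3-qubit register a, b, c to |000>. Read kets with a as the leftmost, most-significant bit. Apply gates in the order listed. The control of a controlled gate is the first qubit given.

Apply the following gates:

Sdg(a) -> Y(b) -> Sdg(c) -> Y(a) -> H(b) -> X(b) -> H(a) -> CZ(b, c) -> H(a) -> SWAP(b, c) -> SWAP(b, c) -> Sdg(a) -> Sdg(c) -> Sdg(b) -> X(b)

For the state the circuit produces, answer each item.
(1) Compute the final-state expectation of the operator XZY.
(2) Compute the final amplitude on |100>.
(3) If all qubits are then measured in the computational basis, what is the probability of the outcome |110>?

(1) In the final state, XZY has expectation 0. Key observation: gates 10-11 undo each other exactly, leaving only the rest of the circuit to track.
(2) The final state's coefficient on |100> equals sqrt(2)/2.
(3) Outcome |110> occurs with probability 1/2.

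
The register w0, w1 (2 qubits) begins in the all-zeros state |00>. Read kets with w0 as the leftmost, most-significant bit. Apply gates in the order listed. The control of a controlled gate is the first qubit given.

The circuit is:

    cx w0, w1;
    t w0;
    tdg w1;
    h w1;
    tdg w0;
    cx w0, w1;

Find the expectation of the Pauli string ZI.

In the final state, ZI has expectation 1.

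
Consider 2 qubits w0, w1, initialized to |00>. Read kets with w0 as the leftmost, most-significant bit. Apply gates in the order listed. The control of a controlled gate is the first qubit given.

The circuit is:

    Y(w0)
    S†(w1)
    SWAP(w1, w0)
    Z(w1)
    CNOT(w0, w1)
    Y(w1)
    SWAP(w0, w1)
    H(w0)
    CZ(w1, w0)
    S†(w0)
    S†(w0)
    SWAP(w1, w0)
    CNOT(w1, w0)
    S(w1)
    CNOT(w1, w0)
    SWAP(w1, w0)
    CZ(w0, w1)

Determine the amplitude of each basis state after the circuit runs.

After the circuit, the state carries amplitude -sqrt(2)/2 on |00>, 0 on |01>, sqrt(2)*I/2 on |10>, 0 on |11>.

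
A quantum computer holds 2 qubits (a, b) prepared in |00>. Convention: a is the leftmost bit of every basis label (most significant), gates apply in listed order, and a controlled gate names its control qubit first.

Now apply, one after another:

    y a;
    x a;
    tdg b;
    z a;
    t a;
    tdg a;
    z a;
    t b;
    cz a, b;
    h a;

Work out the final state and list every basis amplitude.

After the circuit, the state carries amplitude sqrt(2)*I/2 on |00>, 0 on |01>, sqrt(2)*I/2 on |10>, 0 on |11>. Key observation: gates 3-8 undo each other exactly, leaving only the rest of the circuit to track.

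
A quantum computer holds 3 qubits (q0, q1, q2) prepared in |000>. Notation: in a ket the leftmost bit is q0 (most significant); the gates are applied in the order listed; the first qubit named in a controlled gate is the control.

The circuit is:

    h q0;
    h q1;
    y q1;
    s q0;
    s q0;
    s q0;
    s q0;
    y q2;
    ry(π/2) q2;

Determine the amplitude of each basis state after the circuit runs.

After the circuit, the state carries amplitude -sqrt(2)/4 on |000>, sqrt(2)/4 on |001>, sqrt(2)/4 on |010>, -sqrt(2)/4 on |011>, -sqrt(2)/4 on |100>, sqrt(2)/4 on |101>, sqrt(2)/4 on |110>, -sqrt(2)/4 on |111>. Key observation: steps 4-7 multiply out to the identity, so the circuit reduces to the remaining gates.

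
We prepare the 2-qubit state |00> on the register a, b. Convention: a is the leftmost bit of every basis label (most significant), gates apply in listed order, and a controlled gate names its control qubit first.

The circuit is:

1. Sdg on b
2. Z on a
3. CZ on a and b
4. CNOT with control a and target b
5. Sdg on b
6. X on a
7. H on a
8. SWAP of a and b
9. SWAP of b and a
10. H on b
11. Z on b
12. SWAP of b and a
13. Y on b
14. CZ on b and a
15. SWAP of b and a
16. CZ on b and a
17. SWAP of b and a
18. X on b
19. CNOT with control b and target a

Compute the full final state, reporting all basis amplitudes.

After the circuit, the state carries amplitude I/2 on |00>, -I/2 on |01>, -I/2 on |10>, I/2 on |11>.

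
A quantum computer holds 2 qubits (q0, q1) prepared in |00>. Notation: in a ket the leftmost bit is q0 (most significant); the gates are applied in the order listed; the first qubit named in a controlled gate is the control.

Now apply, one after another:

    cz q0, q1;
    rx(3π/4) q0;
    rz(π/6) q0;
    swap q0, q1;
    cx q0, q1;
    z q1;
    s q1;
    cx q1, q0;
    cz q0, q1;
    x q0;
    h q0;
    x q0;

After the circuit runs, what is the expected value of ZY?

The expectation value of ZY is -sqrt(2)/4.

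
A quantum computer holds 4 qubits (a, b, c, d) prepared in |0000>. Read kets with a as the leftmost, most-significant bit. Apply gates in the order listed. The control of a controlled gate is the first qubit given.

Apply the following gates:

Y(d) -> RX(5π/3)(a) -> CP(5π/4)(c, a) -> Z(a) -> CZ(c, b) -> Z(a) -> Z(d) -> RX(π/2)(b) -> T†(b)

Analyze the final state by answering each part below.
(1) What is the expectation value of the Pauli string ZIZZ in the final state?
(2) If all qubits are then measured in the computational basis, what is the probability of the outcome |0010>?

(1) The expectation value of ZIZZ is -1/2.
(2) Outcome |0010> occurs with probability 0.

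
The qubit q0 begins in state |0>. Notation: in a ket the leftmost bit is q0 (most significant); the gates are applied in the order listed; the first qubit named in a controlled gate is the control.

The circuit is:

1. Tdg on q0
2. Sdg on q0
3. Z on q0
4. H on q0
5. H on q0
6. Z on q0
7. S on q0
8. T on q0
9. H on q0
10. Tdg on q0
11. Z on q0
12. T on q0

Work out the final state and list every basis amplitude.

The final amplitudes are sqrt(2)/2 on |0>, -sqrt(2)/2 on |1>.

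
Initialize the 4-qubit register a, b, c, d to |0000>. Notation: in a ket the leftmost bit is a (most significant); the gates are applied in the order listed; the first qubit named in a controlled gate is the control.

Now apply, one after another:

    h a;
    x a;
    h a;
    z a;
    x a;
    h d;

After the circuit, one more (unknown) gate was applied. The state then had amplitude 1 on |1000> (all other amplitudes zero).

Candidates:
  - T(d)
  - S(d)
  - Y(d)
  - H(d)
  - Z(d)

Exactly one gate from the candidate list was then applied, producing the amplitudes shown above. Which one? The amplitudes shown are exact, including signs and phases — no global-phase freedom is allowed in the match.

It was H(d) that produced the state shown. Key observation: the block from step 1 through step 4 cancels to the identity and can be dropped.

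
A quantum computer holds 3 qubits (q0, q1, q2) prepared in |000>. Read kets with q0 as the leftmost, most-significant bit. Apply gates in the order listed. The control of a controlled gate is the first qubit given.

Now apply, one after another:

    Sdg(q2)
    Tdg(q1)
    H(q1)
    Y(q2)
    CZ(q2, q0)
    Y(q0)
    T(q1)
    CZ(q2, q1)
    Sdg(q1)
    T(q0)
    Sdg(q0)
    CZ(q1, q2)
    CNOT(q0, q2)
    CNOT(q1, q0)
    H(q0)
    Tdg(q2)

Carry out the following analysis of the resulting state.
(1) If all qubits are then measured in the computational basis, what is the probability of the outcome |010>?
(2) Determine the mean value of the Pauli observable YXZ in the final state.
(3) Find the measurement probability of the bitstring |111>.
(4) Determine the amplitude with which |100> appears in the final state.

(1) Outcome |010> occurs with probability 1/4.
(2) In the final state, YXZ has expectation -sqrt(2)/2.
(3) A full measurement returns |111> with probability 0.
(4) |100> carries amplitude -exp(3*I*pi/4)/2 in the final state.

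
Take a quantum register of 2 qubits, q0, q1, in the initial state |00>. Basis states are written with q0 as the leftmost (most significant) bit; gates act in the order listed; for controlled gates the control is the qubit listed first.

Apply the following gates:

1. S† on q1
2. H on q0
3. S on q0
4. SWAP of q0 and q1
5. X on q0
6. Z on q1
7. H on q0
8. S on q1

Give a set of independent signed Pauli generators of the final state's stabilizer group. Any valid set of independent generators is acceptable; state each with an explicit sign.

One valid set of independent stabilizer generators is -XI, +IX (any independent generating set of the same group is equally correct).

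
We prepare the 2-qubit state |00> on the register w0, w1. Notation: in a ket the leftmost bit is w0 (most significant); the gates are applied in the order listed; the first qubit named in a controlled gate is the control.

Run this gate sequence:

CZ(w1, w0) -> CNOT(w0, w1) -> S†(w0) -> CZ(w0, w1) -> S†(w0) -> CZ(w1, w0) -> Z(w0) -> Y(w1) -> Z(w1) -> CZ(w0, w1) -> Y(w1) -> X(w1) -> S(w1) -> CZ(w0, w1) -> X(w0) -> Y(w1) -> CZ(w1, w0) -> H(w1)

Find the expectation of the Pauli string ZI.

The expectation value of ZI is -1.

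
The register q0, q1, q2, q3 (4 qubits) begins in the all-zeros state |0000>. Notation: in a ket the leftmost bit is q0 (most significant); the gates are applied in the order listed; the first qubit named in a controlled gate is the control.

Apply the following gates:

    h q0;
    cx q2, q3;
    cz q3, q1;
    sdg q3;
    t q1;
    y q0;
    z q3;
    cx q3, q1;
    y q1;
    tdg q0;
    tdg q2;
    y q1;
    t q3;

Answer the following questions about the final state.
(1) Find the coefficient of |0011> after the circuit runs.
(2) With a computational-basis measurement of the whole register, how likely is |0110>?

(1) The final state's coefficient on |0011> equals 0.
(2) Outcome |0110> occurs with probability 0.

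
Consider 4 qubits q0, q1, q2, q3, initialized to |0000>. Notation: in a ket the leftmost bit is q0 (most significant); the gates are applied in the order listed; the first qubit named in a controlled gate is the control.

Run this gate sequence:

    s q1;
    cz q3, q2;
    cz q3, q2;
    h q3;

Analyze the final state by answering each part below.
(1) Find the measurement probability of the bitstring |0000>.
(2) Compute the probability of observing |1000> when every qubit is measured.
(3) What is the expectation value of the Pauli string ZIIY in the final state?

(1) Outcome |0000> occurs with probability 1/2. Key observation: steps 2-3 multiply out to the identity, so the circuit reduces to the remaining gates.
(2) A full measurement returns |1000> with probability 0.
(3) In the final state, ZIIY has expectation 0.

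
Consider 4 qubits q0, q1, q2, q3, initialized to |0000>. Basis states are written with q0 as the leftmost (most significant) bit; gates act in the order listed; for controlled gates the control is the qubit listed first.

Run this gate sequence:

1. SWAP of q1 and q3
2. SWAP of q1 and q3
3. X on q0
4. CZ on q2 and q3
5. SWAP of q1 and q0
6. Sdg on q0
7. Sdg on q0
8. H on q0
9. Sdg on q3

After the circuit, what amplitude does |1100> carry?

The final state's coefficient on |1100> equals sqrt(2)/2. Key observation: gates 1-2 undo each other exactly, leaving only the rest of the circuit to track.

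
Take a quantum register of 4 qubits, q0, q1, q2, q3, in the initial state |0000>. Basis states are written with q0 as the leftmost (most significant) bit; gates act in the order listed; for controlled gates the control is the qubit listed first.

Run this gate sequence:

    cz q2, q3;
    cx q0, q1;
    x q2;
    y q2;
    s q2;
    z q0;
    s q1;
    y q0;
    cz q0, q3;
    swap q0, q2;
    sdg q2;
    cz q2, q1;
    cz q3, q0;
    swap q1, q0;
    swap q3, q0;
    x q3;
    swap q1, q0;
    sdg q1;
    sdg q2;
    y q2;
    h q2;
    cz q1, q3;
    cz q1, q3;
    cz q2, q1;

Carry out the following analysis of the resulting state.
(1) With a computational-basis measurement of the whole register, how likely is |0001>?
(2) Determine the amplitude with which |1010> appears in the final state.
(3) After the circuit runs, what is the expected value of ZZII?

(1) Outcome |0001> occurs with probability 1/2. Key observation: the block from step 22 through step 23 cancels to the identity and can be dropped.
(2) The amplitude on |1010> is 0.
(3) The expectation value of ZZII is 1.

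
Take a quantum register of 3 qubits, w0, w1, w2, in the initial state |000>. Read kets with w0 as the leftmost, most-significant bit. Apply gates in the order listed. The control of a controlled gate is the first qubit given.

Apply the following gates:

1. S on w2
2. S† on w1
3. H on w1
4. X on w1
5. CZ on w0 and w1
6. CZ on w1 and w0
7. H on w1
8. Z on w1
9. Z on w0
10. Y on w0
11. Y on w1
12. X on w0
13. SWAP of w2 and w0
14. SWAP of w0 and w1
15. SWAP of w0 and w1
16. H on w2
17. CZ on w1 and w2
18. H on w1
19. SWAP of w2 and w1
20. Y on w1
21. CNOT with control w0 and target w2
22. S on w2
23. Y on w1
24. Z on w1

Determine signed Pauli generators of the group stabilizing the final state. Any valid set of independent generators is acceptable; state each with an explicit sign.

One valid set of independent stabilizer generators is +IXI, -IIY, +ZII (any independent generating set of the same group is equally correct).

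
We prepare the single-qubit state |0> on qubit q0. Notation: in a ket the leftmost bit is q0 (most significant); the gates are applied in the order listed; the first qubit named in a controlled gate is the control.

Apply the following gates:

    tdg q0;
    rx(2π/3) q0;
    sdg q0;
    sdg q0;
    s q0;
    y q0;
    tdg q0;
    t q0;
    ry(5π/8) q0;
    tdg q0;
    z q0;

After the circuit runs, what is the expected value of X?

In the final state, X has expectation -sqrt(2*sqrt(2) + 4)/8 + sqrt(12 - 6*sqrt(2))/8.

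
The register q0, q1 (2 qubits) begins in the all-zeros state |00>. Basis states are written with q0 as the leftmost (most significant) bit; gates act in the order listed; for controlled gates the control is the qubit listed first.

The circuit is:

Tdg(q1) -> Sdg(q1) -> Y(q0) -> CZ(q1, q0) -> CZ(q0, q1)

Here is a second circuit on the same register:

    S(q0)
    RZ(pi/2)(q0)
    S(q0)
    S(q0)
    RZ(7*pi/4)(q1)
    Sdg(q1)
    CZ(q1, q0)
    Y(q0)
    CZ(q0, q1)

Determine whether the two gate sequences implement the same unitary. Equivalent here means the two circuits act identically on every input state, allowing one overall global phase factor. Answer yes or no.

No — the two circuits implement different unitaries, even allowing a global phase.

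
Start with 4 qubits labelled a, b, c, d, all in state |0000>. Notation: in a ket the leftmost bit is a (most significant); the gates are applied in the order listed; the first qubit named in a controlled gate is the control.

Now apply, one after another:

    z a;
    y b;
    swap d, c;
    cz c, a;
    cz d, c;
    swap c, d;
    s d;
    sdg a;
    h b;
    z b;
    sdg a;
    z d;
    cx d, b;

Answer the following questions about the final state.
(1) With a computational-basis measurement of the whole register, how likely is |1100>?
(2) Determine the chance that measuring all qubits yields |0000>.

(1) Outcome |1100> occurs with probability 0.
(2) Outcome |0000> occurs with probability 1/2.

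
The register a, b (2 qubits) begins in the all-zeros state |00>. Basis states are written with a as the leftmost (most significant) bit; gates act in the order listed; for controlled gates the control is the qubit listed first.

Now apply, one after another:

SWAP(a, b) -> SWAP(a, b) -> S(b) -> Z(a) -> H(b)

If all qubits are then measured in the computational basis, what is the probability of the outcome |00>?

The probability of measuring |00> is 1/2. Key observation: steps 1-2 multiply out to the identity, so the circuit reduces to the remaining gates.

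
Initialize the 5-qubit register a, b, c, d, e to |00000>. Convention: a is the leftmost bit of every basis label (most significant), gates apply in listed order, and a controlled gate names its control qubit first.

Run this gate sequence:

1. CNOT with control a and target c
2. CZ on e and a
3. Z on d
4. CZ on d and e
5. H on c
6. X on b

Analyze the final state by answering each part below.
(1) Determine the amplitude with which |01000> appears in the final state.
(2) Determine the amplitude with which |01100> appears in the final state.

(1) The amplitude on |01000> is sqrt(2)/2.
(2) The final state's coefficient on |01100> equals sqrt(2)/2.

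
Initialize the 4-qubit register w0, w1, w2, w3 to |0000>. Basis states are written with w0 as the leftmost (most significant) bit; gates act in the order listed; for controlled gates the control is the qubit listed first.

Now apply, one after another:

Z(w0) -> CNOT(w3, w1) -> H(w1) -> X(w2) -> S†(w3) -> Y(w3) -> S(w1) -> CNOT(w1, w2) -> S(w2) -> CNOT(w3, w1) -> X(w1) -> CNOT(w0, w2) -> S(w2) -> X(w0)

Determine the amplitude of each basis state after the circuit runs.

After the circuit, the state carries amplitude -sqrt(2)*I/2 on |1011>, -sqrt(2)/2 on |1101>, and 0 on every other basis state.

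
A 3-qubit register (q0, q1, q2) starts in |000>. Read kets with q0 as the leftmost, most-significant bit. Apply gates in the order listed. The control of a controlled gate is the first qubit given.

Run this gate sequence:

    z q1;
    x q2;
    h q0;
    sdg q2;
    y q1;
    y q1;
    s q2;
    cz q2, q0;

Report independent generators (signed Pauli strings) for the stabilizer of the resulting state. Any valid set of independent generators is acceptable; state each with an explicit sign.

The final state is stabilized by the group generated by -XII, +IZI, -IIZ; other independent generating sets are equally valid.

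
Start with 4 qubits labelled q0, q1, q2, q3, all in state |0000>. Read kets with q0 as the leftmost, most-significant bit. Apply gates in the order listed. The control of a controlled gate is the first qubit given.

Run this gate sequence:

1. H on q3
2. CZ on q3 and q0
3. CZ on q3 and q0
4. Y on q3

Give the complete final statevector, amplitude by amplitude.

The resulting statevector has amplitude -sqrt(2)*I/2 on |0000>, sqrt(2)*I/2 on |0001>, and 0 on every other basis state. Key observation: steps 2-3 multiply out to the identity, so the circuit reduces to the remaining gates.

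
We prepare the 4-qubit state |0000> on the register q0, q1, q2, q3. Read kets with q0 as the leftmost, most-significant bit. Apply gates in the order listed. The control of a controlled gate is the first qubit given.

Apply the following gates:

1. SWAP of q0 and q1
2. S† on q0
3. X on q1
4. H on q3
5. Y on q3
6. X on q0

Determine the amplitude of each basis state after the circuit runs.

The resulting statevector has amplitude -sqrt(2)*I/2 on |1100>, sqrt(2)*I/2 on |1101>, and 0 on every other basis state.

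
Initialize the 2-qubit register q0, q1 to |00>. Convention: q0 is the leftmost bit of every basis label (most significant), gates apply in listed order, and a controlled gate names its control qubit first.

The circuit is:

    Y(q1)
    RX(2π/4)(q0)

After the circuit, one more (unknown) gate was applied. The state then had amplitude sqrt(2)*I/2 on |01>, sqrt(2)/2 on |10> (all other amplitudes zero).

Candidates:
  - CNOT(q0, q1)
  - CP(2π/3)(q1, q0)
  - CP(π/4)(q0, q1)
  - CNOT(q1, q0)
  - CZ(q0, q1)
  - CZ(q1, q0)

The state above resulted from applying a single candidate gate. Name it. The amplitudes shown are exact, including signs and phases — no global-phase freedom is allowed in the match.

The unique candidate consistent with the amplitudes is CNOT(q0, q1).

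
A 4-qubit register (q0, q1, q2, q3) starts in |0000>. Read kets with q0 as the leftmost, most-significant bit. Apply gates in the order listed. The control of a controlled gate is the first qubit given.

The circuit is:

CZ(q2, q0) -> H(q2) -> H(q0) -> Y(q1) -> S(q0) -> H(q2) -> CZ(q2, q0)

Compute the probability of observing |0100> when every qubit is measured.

The probability of measuring |0100> is 1/2.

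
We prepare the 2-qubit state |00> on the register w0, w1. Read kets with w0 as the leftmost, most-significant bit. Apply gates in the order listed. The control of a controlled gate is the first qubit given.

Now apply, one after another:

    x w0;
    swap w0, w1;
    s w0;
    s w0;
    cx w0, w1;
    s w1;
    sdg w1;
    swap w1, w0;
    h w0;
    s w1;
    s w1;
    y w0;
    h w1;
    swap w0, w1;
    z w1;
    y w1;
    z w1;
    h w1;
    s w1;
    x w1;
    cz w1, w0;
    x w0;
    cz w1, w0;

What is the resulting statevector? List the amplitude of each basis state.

The final amplitudes are -sqrt(2)*I/2 on |00>, 0 on |01>, -sqrt(2)*I/2 on |10>, 0 on |11>.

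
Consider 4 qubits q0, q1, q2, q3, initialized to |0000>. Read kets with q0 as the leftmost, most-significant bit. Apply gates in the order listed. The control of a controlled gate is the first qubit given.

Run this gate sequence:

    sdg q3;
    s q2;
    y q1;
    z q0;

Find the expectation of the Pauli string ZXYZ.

The expectation value of ZXYZ is 0.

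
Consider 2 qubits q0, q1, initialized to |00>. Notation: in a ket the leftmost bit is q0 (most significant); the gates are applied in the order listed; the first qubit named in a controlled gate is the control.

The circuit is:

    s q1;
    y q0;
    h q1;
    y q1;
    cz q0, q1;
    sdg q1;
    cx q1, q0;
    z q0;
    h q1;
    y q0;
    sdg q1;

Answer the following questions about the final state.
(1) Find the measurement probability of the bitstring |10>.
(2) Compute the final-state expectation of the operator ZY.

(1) The probability of measuring |10> is 1/4.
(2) The observable ZY averages to -1.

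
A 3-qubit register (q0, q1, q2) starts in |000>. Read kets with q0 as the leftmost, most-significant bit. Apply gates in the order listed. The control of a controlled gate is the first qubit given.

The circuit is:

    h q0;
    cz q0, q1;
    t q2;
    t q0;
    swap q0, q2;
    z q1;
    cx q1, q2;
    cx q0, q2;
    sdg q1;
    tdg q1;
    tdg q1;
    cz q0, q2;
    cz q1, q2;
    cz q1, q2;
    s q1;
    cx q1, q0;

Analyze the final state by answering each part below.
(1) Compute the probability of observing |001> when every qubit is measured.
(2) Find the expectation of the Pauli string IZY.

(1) A full measurement returns |001> with probability 1/2.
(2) The observable IZY averages to sqrt(2)/2.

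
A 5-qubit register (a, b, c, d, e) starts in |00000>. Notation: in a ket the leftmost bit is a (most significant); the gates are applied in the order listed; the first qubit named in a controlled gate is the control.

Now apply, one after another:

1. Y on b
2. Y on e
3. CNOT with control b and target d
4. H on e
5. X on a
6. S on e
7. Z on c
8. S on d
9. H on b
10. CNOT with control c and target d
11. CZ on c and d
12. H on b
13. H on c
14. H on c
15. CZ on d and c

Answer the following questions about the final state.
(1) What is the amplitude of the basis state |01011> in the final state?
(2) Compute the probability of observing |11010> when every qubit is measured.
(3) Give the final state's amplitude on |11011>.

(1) The final state's coefficient on |01011> equals 0.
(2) Outcome |11010> occurs with probability 1/2.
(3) The final state's coefficient on |11011> equals -sqrt(2)/2.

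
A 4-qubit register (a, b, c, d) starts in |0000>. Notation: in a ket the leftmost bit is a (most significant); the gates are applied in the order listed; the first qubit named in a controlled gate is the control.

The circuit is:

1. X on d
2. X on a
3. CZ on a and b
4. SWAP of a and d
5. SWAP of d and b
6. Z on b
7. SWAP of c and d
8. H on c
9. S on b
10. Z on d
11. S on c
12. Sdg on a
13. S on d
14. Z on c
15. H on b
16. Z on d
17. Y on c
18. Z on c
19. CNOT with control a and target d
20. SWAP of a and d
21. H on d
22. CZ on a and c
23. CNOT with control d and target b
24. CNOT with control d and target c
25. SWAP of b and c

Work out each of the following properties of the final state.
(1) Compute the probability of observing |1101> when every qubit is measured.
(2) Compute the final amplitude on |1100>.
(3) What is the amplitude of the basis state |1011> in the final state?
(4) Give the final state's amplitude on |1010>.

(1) A full measurement returns |1101> with probability 1/8.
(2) The final state's coefficient on |1100> equals -sqrt(2)*I/4.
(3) The final state's coefficient on |1011> equals sqrt(2)*I/4.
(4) The amplitude on |1010> is -sqrt(2)/4.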